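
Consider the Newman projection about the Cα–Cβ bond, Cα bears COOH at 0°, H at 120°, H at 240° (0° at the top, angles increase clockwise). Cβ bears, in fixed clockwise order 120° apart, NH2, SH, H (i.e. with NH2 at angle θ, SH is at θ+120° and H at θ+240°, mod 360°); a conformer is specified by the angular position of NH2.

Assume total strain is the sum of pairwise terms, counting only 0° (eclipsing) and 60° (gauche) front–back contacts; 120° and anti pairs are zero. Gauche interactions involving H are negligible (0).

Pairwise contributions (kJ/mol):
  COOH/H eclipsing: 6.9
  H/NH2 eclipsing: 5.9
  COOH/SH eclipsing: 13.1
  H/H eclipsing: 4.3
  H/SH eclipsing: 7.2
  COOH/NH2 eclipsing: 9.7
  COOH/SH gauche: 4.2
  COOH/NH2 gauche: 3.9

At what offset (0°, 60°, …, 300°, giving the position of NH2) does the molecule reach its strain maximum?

NH2 at 0° (eclipsed): COOH(0°)/NH2(0°) eclipsed 9.7; H(120°)/SH(120°) eclipsed 7.2; H(240°)/H(240°) eclipsed 4.3 → 21.2 kJ/mol.
NH2 at 60° (staggered): COOH(0°)/NH2(60°) gauche 3.9 → 3.9 kJ/mol.
NH2 at 120° (eclipsed): COOH(0°)/H(0°) eclipsed 6.9; H(120°)/NH2(120°) eclipsed 5.9; H(240°)/SH(240°) eclipsed 7.2 → 20.0 kJ/mol.
NH2 at 180° (staggered): COOH(0°)/SH(300°) gauche 4.2 → 4.2 kJ/mol.
NH2 at 240° (eclipsed): COOH(0°)/SH(0°) eclipsed 13.1; H(120°)/H(120°) eclipsed 4.3; H(240°)/NH2(240°) eclipsed 5.9 → 23.3 kJ/mol.
NH2 at 300° (staggered): COOH(0°)/NH2(300°) gauche 3.9; COOH(0°)/SH(60°) gauche 4.2 → 8.1 kJ/mol.
The maximum (23.3 kJ/mol) occurs with NH2 at 240°.

240°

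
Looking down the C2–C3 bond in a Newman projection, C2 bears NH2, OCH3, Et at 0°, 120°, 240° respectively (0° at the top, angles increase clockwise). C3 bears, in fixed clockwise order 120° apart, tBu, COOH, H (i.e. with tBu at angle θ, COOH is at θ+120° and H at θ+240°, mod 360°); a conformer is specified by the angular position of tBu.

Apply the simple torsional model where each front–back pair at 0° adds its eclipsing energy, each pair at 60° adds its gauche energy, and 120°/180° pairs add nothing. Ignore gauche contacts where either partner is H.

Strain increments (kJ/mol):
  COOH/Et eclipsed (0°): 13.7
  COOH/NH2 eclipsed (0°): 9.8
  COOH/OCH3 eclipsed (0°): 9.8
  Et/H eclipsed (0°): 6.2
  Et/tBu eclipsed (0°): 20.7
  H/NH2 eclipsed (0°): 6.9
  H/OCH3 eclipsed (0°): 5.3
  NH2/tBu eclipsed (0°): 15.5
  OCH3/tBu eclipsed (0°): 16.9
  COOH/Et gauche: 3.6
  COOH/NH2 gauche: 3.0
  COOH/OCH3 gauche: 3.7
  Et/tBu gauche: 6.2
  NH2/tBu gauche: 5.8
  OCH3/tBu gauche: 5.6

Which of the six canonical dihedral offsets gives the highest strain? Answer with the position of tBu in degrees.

tBu at 0° (eclipsed): NH2–tBu eclipsed, OCH3–COOH eclipsed, Et–H eclipsed; 15.5 + 9.8 + 6.2 = 31.5 kJ/mol.
tBu at 60° (staggered): NH2–tBu gauche, OCH3–tBu gauche, OCH3–COOH gauche, Et–COOH gauche; 5.8 + 5.6 + 3.7 + 3.6 = 18.7 kJ/mol.
tBu at 120° (eclipsed): NH2–H eclipsed, OCH3–tBu eclipsed, Et–COOH eclipsed; 6.9 + 16.9 + 13.7 = 37.5 kJ/mol.
tBu at 180° (staggered): NH2–COOH gauche, OCH3–tBu gauche, Et–tBu gauche, Et–COOH gauche; 3.0 + 5.6 + 6.2 + 3.6 = 18.4 kJ/mol.
tBu at 240° (eclipsed): NH2–COOH eclipsed, OCH3–H eclipsed, Et–tBu eclipsed; 9.8 + 5.3 + 20.7 = 35.8 kJ/mol.
tBu at 300° (staggered): NH2–tBu gauche, NH2–COOH gauche, OCH3–COOH gauche, Et–tBu gauche; 5.8 + 3.0 + 3.7 + 6.2 = 18.7 kJ/mol.
The maximum (37.5 kJ/mol) occurs with tBu at 120°.

120°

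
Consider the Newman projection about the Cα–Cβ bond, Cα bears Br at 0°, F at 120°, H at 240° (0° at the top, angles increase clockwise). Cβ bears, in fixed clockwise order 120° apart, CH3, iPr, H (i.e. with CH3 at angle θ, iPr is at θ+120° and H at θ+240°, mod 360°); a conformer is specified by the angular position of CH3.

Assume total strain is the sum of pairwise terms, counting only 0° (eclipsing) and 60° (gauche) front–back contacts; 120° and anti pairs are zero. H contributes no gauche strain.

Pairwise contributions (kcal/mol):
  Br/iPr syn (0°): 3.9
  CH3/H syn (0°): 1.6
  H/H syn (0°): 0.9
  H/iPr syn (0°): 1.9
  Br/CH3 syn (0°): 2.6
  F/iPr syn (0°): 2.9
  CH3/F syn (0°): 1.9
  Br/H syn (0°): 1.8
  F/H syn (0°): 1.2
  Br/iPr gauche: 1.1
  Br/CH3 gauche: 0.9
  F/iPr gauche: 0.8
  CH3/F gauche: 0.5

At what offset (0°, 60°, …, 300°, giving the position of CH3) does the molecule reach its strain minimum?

180°

CH3 at 0° is eclipsed. Br at 0° is eclipsed with CH3 at 0° (2.6); F at 120° is eclipsed with iPr at 120° (2.9); H at 240° is eclipsed with H at 240° (0.9). Total 6.4 kcal/mol.
CH3 at 60° is staggered. Br at 0° is gauche with CH3 at 60° (0.9); F at 120° is gauche with CH3 at 60° (0.5); F at 120° is gauche with iPr at 180° (0.8). Total 2.2 kcal/mol.
CH3 at 120° is eclipsed. Br at 0° is eclipsed with H at 0° (1.8); F at 120° is eclipsed with CH3 at 120° (1.9); H at 240° is eclipsed with iPr at 240° (1.9). Total 5.6 kcal/mol.
CH3 at 180° is staggered. Br at 0° is gauche with iPr at 300° (1.1); F at 120° is gauche with CH3 at 180° (0.5). Total 1.6 kcal/mol.
CH3 at 240° is eclipsed. Br at 0° is eclipsed with iPr at 0° (3.9); F at 120° is eclipsed with H at 120° (1.2); H at 240° is eclipsed with CH3 at 240° (1.6). Total 6.7 kcal/mol.
CH3 at 300° is staggered. Br at 0° is gauche with CH3 at 300° (0.9); Br at 0° is gauche with iPr at 60° (1.1); F at 120° is gauche with iPr at 60° (0.8). Total 2.8 kcal/mol.
The minimum (1.6 kcal/mol) occurs with CH3 at 180°.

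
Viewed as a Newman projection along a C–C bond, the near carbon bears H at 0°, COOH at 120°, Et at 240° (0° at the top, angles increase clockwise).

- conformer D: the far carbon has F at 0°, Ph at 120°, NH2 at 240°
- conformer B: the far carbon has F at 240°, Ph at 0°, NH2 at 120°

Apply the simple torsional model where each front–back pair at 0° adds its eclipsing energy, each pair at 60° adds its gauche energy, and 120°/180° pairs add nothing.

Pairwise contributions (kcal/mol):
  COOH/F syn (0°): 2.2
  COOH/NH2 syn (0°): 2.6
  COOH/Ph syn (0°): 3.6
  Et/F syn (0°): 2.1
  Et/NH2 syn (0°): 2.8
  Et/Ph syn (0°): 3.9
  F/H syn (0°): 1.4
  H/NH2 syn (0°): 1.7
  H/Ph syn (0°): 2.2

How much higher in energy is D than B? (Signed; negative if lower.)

+0.9 kcal/mol

D (eclipsed): H(0°)/F(0°) eclipsed 1.4; COOH(120°)/Ph(120°) eclipsed 3.6; Et(240°)/NH2(240°) eclipsed 2.8 → 7.8 kcal/mol.
B (eclipsed): H(0°)/Ph(0°) eclipsed 2.2; COOH(120°)/NH2(120°) eclipsed 2.6; Et(240°)/F(240°) eclipsed 2.1 → 6.9 kcal/mol.
E(D) − E(B) = 7.8 − 6.9 = +0.9 kcal/mol.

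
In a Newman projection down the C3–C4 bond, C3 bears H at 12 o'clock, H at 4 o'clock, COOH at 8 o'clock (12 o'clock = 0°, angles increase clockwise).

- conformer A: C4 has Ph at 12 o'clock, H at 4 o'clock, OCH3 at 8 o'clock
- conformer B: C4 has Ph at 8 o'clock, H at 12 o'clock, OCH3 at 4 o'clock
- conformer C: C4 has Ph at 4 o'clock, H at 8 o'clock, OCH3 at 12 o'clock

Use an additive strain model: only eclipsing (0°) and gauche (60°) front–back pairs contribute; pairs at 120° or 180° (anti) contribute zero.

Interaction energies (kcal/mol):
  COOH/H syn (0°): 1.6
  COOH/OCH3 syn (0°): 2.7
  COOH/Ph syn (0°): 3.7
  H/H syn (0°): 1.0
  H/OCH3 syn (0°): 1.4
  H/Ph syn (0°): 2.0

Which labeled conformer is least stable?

A (eclipsed): H(0°)/Ph(0°) eclipsed 2.0; H(120°)/H(120°) eclipsed 1.0; COOH(240°)/OCH3(240°) eclipsed 2.7 → 5.7 kcal/mol.
B (eclipsed): H(0°)/H(0°) eclipsed 1.0; H(120°)/OCH3(120°) eclipsed 1.4; COOH(240°)/Ph(240°) eclipsed 3.7 → 6.1 kcal/mol.
C (eclipsed): H(0°)/OCH3(0°) eclipsed 1.4; H(120°)/Ph(120°) eclipsed 2.0; COOH(240°)/H(240°) eclipsed 1.6 → 5.0 kcal/mol.
B has the highest total (6.1 kcal/mol).

B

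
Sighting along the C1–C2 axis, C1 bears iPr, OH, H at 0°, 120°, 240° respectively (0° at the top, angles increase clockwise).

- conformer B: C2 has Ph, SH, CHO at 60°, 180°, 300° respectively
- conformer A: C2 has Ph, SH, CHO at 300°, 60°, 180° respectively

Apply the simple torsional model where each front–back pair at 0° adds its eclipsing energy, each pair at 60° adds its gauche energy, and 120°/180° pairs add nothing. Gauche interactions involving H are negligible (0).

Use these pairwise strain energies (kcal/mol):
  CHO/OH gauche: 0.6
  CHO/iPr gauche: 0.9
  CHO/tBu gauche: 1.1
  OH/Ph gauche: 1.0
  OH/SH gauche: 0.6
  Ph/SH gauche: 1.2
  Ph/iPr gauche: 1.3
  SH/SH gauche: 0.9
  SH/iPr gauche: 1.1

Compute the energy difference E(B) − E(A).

+0.2 kcal/mol

B (staggered): iPr–Ph gauche, iPr–CHO gauche, OH–Ph gauche, OH–SH gauche; 1.3 + 0.9 + 1.0 + 0.6 = 3.8 kcal/mol.
A (staggered): iPr–Ph gauche, iPr–SH gauche, OH–SH gauche, OH–CHO gauche; 1.3 + 1.1 + 0.6 + 0.6 = 3.6 kcal/mol.
E(B) − E(A) = 3.8 − 3.6 = +0.2 kcal/mol.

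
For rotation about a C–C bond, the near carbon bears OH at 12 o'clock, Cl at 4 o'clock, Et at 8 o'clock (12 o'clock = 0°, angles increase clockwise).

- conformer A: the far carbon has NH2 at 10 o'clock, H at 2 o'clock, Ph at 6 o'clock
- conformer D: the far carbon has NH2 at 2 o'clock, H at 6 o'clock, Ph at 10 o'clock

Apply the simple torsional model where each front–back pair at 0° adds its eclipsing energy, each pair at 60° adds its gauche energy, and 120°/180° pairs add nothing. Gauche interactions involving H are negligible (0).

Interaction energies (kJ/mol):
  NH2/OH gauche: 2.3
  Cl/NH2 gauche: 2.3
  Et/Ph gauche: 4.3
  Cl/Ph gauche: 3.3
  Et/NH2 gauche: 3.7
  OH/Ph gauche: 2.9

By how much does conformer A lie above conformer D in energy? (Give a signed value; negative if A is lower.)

+1.8 kJ/mol

A (staggered): OH(0°)/NH2(300°) gauche 2.3; Cl(120°)/Ph(180°) gauche 3.3; Et(240°)/NH2(300°) gauche 3.7; Et(240°)/Ph(180°) gauche 4.3 → 13.6 kJ/mol.
D (staggered): OH(0°)/NH2(60°) gauche 2.3; OH(0°)/Ph(300°) gauche 2.9; Cl(120°)/NH2(60°) gauche 2.3; Et(240°)/Ph(300°) gauche 4.3 → 11.8 kJ/mol.
E(A) − E(D) = 13.6 − 11.8 = +1.8 kJ/mol.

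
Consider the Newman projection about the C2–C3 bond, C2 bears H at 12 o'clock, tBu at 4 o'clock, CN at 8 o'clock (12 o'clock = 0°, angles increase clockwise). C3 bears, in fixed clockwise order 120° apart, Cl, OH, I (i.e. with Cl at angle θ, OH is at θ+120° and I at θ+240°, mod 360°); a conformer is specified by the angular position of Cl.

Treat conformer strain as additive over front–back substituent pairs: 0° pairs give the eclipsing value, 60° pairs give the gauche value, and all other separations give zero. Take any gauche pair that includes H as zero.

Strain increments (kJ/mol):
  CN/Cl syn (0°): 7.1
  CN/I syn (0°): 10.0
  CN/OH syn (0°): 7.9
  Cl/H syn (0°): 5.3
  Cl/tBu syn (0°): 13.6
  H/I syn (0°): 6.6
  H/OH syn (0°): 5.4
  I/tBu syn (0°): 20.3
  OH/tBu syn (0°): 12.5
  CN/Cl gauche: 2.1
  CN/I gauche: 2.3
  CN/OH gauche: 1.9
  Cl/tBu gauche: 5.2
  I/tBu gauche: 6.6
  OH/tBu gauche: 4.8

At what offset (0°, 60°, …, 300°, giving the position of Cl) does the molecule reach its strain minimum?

Cl at 0° (eclipsed): H–Cl eclipsed, tBu–OH eclipsed, CN–I eclipsed; 5.3 + 12.5 + 10.0 = 27.8 kJ/mol.
Cl at 60° (staggered): tBu–Cl gauche, tBu–OH gauche, CN–OH gauche, CN–I gauche; 5.2 + 4.8 + 1.9 + 2.3 = 14.2 kJ/mol.
Cl at 120° (eclipsed): H–I eclipsed, tBu–Cl eclipsed, CN–OH eclipsed; 6.6 + 13.6 + 7.9 = 28.1 kJ/mol.
Cl at 180° (staggered): tBu–Cl gauche, tBu–I gauche, CN–Cl gauche, CN–OH gauche; 5.2 + 6.6 + 2.1 + 1.9 = 15.8 kJ/mol.
Cl at 240° (eclipsed): H–OH eclipsed, tBu–I eclipsed, CN–Cl eclipsed; 5.4 + 20.3 + 7.1 = 32.8 kJ/mol.
Cl at 300° (staggered): tBu–OH gauche, tBu–I gauche, CN–Cl gauche, CN–I gauche; 4.8 + 6.6 + 2.1 + 2.3 = 15.8 kJ/mol.
The minimum (14.2 kJ/mol) occurs with Cl at 60°.

60°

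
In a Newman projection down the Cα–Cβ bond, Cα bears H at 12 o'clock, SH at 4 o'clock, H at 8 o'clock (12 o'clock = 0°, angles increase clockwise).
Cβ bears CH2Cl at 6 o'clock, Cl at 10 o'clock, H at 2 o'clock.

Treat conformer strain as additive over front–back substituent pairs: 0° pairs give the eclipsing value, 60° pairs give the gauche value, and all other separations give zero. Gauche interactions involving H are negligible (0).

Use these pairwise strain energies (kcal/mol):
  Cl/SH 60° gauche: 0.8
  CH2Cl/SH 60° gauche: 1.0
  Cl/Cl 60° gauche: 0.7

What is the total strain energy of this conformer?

1.0 kcal/mol

This conformer (staggered): SH–CH2Cl gauche; 1.0 = 1.0 kcal/mol.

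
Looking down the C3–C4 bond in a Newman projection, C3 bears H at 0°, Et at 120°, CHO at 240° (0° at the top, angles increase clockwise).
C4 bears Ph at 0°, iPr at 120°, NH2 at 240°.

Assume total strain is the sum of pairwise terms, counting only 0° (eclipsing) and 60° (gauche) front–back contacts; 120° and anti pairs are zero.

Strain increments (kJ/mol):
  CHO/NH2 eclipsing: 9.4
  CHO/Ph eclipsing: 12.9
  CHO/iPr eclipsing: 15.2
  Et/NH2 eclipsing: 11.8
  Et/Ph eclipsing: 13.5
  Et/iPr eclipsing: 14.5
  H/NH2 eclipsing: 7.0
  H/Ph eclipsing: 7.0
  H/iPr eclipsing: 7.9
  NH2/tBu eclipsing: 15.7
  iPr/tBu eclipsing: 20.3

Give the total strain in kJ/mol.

30.9 kJ/mol

This conformer (eclipsed): H–Ph eclipsed, Et–iPr eclipsed, CHO–NH2 eclipsed; 7.0 + 14.5 + 9.4 = 30.9 kJ/mol.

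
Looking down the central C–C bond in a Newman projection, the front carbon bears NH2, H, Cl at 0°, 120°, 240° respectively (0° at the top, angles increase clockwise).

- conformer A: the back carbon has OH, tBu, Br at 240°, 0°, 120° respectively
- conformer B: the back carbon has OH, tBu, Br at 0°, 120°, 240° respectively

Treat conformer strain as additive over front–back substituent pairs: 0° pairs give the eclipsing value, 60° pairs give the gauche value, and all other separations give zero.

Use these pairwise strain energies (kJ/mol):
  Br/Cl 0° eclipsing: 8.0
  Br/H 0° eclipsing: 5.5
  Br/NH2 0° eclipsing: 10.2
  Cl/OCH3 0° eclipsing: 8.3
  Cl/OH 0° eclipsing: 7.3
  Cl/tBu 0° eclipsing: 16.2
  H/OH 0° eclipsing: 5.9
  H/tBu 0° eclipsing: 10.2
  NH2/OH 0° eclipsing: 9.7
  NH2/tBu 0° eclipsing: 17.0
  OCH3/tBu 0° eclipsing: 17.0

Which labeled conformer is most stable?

A (eclipsed): NH2–tBu eclipsed, H–Br eclipsed, Cl–OH eclipsed; 17.0 + 5.5 + 7.3 = 29.8 kJ/mol.
B (eclipsed): NH2–OH eclipsed, H–tBu eclipsed, Cl–Br eclipsed; 9.7 + 10.2 + 8.0 = 27.9 kJ/mol.
B has the lowest total (27.9 kJ/mol).

B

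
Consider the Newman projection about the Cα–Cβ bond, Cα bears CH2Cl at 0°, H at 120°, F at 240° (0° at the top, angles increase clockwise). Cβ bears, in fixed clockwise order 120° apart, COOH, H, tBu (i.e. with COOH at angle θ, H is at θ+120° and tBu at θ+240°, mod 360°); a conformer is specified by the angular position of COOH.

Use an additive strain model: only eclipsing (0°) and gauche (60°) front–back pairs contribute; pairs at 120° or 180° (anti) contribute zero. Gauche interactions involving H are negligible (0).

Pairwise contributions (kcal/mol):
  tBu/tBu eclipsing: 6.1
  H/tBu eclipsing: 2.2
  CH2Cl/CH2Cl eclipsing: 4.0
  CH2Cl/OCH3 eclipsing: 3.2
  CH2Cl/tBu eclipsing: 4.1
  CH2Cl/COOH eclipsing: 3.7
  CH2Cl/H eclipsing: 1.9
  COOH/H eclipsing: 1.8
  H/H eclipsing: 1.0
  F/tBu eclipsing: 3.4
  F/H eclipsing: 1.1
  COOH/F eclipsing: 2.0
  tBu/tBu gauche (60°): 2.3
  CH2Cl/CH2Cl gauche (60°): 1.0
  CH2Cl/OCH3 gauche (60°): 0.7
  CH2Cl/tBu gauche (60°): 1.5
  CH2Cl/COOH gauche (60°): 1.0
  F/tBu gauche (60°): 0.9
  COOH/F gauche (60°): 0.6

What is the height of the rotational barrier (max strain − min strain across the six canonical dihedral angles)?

COOH at 0° (eclipsed): CH2Cl(0°)/COOH(0°) eclipsed 3.7; H(120°)/H(120°) eclipsed 1.0; F(240°)/tBu(240°) eclipsed 3.4 → 8.1 kcal/mol.
COOH at 60° (staggered): CH2Cl(0°)/COOH(60°) gauche 1.0; CH2Cl(0°)/tBu(300°) gauche 1.5; F(240°)/tBu(300°) gauche 0.9 → 3.4 kcal/mol.
COOH at 120° (eclipsed): CH2Cl(0°)/tBu(0°) eclipsed 4.1; H(120°)/COOH(120°) eclipsed 1.8; F(240°)/H(240°) eclipsed 1.1 → 7.0 kcal/mol.
COOH at 180° (staggered): CH2Cl(0°)/tBu(60°) gauche 1.5; F(240°)/COOH(180°) gauche 0.6 → 2.1 kcal/mol.
COOH at 240° (eclipsed): CH2Cl(0°)/H(0°) eclipsed 1.9; H(120°)/tBu(120°) eclipsed 2.2; F(240°)/COOH(240°) eclipsed 2.0 → 6.1 kcal/mol.
COOH at 300° (staggered): CH2Cl(0°)/COOH(300°) gauche 1.0; F(240°)/COOH(300°) gauche 0.6; F(240°)/tBu(180°) gauche 0.9 → 2.5 kcal/mol.
Max at 0° (8.1 kcal/mol), min at 180° (2.1 kcal/mol); barrier = 6.0 kcal/mol.

6.0 kcal/mol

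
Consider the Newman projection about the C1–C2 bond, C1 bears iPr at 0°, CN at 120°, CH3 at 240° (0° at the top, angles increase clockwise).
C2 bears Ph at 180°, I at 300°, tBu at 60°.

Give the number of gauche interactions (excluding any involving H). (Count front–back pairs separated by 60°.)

Non-H gauche pairs: iPr(0°)/I(300°); iPr(0°)/tBu(60°); CN(120°)/Ph(180°); CN(120°)/tBu(60°); CH3(240°)/Ph(180°); CH3(240°)/I(300°) — 6 interactions.

6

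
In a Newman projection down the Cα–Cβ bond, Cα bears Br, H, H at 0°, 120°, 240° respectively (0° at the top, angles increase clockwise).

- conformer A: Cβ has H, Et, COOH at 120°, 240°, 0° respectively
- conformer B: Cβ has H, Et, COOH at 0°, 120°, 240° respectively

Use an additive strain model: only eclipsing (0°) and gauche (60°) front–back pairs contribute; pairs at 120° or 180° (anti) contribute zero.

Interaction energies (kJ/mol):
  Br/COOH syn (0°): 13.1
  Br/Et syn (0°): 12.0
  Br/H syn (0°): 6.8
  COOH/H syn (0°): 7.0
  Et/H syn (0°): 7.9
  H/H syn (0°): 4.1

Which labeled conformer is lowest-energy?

B

A (eclipsed): Br–COOH eclipsed, H–H eclipsed, H–Et eclipsed; 13.1 + 4.1 + 7.9 = 25.1 kJ/mol.
B (eclipsed): Br–H eclipsed, H–Et eclipsed, H–COOH eclipsed; 6.8 + 7.9 + 7.0 = 21.7 kJ/mol.
B has the lowest total (21.7 kJ/mol).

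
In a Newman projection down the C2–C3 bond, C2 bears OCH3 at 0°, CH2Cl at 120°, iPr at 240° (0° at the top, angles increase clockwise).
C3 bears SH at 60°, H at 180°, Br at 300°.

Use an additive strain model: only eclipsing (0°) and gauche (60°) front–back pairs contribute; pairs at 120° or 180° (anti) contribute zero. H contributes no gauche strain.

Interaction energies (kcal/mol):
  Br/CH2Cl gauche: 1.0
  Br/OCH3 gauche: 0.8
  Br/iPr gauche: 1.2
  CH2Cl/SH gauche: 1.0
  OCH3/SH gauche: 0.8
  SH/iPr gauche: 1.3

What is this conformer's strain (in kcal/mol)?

This conformer (staggered): OCH3–SH gauche, OCH3–Br gauche, CH2Cl–SH gauche, iPr–Br gauche; 0.8 + 0.8 + 1.0 + 1.2 = 3.8 kcal/mol.

3.8 kcal/mol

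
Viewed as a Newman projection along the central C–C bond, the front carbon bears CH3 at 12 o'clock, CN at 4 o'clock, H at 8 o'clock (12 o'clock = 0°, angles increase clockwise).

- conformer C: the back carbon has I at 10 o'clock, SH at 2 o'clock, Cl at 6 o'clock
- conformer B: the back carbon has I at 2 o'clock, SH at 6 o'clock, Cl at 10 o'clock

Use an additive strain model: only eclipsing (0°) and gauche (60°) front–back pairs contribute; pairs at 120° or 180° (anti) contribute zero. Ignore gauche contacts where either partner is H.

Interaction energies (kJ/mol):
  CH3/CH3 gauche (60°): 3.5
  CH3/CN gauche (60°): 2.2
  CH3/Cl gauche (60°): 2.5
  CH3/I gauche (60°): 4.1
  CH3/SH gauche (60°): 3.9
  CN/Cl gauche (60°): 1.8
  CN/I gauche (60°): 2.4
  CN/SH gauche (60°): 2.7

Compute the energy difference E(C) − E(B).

+0.8 kJ/mol

C (staggered): CH3–I gauche, CH3–SH gauche, CN–SH gauche, CN–Cl gauche; 4.1 + 3.9 + 2.7 + 1.8 = 12.5 kJ/mol.
B (staggered): CH3–I gauche, CH3–Cl gauche, CN–I gauche, CN–SH gauche; 4.1 + 2.5 + 2.4 + 2.7 = 11.7 kJ/mol.
E(C) − E(B) = 12.5 − 11.7 = +0.8 kJ/mol.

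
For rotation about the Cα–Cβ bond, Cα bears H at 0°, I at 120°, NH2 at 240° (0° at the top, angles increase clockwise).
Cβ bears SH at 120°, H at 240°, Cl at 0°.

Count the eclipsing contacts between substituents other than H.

Non-H eclipsing pairs: I(120°)/SH(120°) — 1 interaction.

1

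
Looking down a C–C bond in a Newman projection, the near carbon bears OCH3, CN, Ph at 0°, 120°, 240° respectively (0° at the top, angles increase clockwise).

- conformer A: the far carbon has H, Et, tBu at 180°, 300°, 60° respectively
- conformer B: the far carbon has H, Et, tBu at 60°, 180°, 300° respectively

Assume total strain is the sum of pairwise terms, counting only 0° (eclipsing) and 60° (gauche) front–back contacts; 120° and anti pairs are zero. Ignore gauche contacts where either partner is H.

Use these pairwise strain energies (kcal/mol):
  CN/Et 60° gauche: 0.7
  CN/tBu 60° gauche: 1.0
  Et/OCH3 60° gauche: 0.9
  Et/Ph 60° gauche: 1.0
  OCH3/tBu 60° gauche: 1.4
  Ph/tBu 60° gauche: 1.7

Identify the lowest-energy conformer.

A (staggered): OCH3(0°)/Et(300°) gauche 0.9; OCH3(0°)/tBu(60°) gauche 1.4; CN(120°)/tBu(60°) gauche 1.0; Ph(240°)/Et(300°) gauche 1.0 → 4.3 kcal/mol.
B (staggered): OCH3(0°)/tBu(300°) gauche 1.4; CN(120°)/Et(180°) gauche 0.7; Ph(240°)/Et(180°) gauche 1.0; Ph(240°)/tBu(300°) gauche 1.7 → 4.8 kcal/mol.
A has the lowest total (4.3 kcal/mol).

A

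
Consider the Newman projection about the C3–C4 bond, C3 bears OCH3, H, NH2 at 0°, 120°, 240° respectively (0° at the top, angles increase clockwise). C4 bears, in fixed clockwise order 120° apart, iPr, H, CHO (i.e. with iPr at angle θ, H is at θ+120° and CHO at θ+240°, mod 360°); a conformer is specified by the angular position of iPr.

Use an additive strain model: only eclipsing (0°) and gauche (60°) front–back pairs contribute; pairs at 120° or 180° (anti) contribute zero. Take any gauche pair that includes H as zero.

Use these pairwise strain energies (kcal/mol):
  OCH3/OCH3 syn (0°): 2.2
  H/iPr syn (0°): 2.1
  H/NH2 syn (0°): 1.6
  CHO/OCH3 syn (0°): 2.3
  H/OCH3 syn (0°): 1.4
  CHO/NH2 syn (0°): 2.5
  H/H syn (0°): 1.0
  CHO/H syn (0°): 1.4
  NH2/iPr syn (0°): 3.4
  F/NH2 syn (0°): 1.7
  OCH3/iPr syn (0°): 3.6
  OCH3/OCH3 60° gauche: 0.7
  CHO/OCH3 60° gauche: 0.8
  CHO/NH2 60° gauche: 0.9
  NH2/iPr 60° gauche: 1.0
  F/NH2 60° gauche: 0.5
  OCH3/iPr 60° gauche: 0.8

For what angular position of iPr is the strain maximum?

iPr at 0° (eclipsed): OCH3(0°)/iPr(0°) eclipsed 3.6; H(120°)/H(120°) eclipsed 1.0; NH2(240°)/CHO(240°) eclipsed 2.5 → 7.1 kcal/mol.
iPr at 60° (staggered): OCH3(0°)/iPr(60°) gauche 0.8; OCH3(0°)/CHO(300°) gauche 0.8; NH2(240°)/CHO(300°) gauche 0.9 → 2.5 kcal/mol.
iPr at 120° (eclipsed): OCH3(0°)/CHO(0°) eclipsed 2.3; H(120°)/iPr(120°) eclipsed 2.1; NH2(240°)/H(240°) eclipsed 1.6 → 6.0 kcal/mol.
iPr at 180° (staggered): OCH3(0°)/CHO(60°) gauche 0.8; NH2(240°)/iPr(180°) gauche 1.0 → 1.8 kcal/mol.
iPr at 240° (eclipsed): OCH3(0°)/H(0°) eclipsed 1.4; H(120°)/CHO(120°) eclipsed 1.4; NH2(240°)/iPr(240°) eclipsed 3.4 → 6.2 kcal/mol.
iPr at 300° (staggered): OCH3(0°)/iPr(300°) gauche 0.8; NH2(240°)/iPr(300°) gauche 1.0; NH2(240°)/CHO(180°) gauche 0.9 → 2.7 kcal/mol.
The maximum (7.1 kcal/mol) occurs with iPr at 0°.

0°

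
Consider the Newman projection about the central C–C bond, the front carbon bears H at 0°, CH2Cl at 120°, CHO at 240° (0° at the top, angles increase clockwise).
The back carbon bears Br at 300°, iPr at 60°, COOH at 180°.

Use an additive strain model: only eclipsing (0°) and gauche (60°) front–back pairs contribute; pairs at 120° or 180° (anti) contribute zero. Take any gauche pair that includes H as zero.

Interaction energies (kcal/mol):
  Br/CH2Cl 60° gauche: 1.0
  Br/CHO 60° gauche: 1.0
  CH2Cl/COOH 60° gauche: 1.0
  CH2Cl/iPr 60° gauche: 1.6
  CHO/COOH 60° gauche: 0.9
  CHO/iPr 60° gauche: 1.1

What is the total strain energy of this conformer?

This conformer is staggered. CH2Cl at 120° is gauche with iPr at 60° (1.6); CH2Cl at 120° is gauche with COOH at 180° (1.0); CHO at 240° is gauche with Br at 300° (1.0); CHO at 240° is gauche with COOH at 180° (0.9). Total 4.5 kcal/mol.

4.5 kcal/mol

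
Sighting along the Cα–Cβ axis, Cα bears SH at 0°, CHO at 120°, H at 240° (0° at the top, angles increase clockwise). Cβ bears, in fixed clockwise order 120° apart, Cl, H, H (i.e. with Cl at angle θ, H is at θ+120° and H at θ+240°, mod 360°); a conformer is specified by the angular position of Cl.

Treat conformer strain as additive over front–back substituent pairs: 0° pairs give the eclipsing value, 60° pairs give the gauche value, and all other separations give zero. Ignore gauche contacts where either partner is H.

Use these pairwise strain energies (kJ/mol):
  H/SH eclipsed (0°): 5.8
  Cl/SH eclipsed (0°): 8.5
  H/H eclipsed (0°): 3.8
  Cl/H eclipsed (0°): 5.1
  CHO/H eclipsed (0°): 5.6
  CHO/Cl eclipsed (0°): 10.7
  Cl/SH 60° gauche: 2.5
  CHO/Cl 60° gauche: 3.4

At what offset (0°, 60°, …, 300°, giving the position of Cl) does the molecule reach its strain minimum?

Cl at 0° (eclipsed): SH(0°)/Cl(0°) eclipsed 8.5; CHO(120°)/H(120°) eclipsed 5.6; H(240°)/H(240°) eclipsed 3.8 → 17.9 kJ/mol.
Cl at 60° (staggered): SH(0°)/Cl(60°) gauche 2.5; CHO(120°)/Cl(60°) gauche 3.4 → 5.9 kJ/mol.
Cl at 120° (eclipsed): SH(0°)/H(0°) eclipsed 5.8; CHO(120°)/Cl(120°) eclipsed 10.7; H(240°)/H(240°) eclipsed 3.8 → 20.3 kJ/mol.
Cl at 180° (staggered): CHO(120°)/Cl(180°) gauche 3.4 → 3.4 kJ/mol.
Cl at 240° (eclipsed): SH(0°)/H(0°) eclipsed 5.8; CHO(120°)/H(120°) eclipsed 5.6; H(240°)/Cl(240°) eclipsed 5.1 → 16.5 kJ/mol.
Cl at 300° (staggered): SH(0°)/Cl(300°) gauche 2.5 → 2.5 kJ/mol.
The minimum (2.5 kJ/mol) occurs with Cl at 300°.

300°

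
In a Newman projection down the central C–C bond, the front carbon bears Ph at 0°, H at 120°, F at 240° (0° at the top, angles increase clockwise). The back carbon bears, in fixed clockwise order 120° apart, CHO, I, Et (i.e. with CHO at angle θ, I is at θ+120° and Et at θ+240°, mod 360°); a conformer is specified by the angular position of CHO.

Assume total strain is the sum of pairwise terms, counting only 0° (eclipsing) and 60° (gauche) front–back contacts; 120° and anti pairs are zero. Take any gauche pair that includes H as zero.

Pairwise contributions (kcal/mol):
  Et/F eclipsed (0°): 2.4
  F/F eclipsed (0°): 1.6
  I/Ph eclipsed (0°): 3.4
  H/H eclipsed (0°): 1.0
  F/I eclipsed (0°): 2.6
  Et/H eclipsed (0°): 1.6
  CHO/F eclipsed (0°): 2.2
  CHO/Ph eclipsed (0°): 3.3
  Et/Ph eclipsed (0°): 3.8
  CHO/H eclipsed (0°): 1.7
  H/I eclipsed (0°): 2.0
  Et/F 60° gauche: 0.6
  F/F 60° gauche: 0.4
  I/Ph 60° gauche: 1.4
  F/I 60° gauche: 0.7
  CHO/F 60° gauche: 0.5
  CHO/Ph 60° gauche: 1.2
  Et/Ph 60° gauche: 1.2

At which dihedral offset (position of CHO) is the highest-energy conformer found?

120°

CHO at 0° (eclipsed): Ph(0°)/CHO(0°) eclipsed 3.3; H(120°)/I(120°) eclipsed 2.0; F(240°)/Et(240°) eclipsed 2.4 → 7.7 kcal/mol.
CHO at 60° (staggered): Ph(0°)/CHO(60°) gauche 1.2; Ph(0°)/Et(300°) gauche 1.2; F(240°)/I(180°) gauche 0.7; F(240°)/Et(300°) gauche 0.6 → 3.7 kcal/mol.
CHO at 120° (eclipsed): Ph(0°)/Et(0°) eclipsed 3.8; H(120°)/CHO(120°) eclipsed 1.7; F(240°)/I(240°) eclipsed 2.6 → 8.1 kcal/mol.
CHO at 180° (staggered): Ph(0°)/I(300°) gauche 1.4; Ph(0°)/Et(60°) gauche 1.2; F(240°)/CHO(180°) gauche 0.5; F(240°)/I(300°) gauche 0.7 → 3.8 kcal/mol.
CHO at 240° (eclipsed): Ph(0°)/I(0°) eclipsed 3.4; H(120°)/Et(120°) eclipsed 1.6; F(240°)/CHO(240°) eclipsed 2.2 → 7.2 kcal/mol.
CHO at 300° (staggered): Ph(0°)/CHO(300°) gauche 1.2; Ph(0°)/I(60°) gauche 1.4; F(240°)/CHO(300°) gauche 0.5; F(240°)/Et(180°) gauche 0.6 → 3.7 kcal/mol.
The maximum (8.1 kcal/mol) occurs with CHO at 120°.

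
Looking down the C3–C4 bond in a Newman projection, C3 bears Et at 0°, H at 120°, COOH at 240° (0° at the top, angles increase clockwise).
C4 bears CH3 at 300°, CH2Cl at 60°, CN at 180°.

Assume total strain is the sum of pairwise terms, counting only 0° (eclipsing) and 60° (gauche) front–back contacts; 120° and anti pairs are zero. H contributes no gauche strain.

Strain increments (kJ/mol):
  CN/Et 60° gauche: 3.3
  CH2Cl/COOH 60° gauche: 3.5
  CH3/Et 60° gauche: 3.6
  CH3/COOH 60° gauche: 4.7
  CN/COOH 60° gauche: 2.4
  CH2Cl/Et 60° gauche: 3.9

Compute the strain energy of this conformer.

This conformer is staggered. Et at 0° is gauche with CH3 at 300° (3.6); Et at 0° is gauche with CH2Cl at 60° (3.9); COOH at 240° is gauche with CH3 at 300° (4.7); COOH at 240° is gauche with CN at 180° (2.4). Total 14.6 kJ/mol.

14.6 kJ/mol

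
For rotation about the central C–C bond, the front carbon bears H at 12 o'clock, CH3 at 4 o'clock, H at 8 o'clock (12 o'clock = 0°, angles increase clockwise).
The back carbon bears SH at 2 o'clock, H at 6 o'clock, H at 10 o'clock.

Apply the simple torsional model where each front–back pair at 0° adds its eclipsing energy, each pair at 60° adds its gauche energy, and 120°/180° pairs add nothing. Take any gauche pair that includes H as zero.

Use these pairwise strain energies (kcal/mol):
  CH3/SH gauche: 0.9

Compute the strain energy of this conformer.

0.9 kcal/mol

This conformer (staggered): CH3(120°)/SH(60°) gauche 0.9 → 0.9 kcal/mol.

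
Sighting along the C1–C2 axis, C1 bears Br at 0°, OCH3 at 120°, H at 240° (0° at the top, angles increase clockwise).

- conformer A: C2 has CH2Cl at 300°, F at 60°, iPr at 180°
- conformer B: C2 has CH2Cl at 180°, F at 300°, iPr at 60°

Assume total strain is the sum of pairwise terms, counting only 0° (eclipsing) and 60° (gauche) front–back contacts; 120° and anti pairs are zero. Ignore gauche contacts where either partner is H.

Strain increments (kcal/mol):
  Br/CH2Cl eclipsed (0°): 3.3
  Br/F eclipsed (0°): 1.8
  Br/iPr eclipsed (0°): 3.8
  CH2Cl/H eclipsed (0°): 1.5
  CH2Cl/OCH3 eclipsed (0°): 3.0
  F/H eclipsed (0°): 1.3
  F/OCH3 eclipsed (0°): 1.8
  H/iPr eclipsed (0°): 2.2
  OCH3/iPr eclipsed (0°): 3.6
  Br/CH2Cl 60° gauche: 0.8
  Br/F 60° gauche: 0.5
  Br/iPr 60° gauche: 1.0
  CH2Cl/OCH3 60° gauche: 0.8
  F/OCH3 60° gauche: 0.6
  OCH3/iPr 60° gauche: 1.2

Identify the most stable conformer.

A (staggered): Br–CH2Cl gauche, Br–F gauche, OCH3–F gauche, OCH3–iPr gauche; 0.8 + 0.5 + 0.6 + 1.2 = 3.1 kcal/mol.
B (staggered): Br–F gauche, Br–iPr gauche, OCH3–CH2Cl gauche, OCH3–iPr gauche; 0.5 + 1.0 + 0.8 + 1.2 = 3.5 kcal/mol.
A has the lowest total (3.1 kcal/mol).

A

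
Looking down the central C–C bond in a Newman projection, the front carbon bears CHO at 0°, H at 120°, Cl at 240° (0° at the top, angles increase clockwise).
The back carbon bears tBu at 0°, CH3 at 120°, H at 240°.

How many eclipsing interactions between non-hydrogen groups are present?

Non-H eclipsing pairs: CHO(0°)/tBu(0°) — 1 interaction.

1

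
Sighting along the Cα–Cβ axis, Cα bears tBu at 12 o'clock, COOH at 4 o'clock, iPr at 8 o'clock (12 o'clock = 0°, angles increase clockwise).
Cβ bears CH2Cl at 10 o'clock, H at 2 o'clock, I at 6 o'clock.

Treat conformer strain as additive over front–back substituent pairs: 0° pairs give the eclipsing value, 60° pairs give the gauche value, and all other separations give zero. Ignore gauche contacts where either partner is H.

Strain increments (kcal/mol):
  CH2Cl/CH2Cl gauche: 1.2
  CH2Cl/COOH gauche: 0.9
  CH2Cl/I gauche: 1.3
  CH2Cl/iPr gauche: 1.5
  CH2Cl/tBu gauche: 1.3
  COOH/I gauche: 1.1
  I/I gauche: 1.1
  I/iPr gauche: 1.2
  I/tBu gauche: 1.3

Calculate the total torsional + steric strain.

5.1 kcal/mol

This conformer is staggered. tBu at 0° is gauche with CH2Cl at 300° (1.3); COOH at 120° is gauche with I at 180° (1.1); iPr at 240° is gauche with CH2Cl at 300° (1.5); iPr at 240° is gauche with I at 180° (1.2). Total 5.1 kcal/mol.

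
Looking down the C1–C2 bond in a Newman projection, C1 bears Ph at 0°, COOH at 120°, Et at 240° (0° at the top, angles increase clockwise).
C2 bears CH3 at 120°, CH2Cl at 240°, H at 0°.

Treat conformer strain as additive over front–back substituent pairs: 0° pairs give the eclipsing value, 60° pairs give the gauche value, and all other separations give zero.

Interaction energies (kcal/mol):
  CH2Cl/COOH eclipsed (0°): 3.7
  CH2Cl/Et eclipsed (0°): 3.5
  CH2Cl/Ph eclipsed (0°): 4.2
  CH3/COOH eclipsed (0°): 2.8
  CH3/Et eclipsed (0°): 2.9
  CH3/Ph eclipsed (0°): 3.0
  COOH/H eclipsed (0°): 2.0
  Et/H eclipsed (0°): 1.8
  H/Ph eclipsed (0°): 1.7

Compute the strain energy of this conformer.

This conformer (eclipsed): Ph–H eclipsed, COOH–CH3 eclipsed, Et–CH2Cl eclipsed; 1.7 + 2.8 + 3.5 = 8.0 kcal/mol.

8.0 kcal/mol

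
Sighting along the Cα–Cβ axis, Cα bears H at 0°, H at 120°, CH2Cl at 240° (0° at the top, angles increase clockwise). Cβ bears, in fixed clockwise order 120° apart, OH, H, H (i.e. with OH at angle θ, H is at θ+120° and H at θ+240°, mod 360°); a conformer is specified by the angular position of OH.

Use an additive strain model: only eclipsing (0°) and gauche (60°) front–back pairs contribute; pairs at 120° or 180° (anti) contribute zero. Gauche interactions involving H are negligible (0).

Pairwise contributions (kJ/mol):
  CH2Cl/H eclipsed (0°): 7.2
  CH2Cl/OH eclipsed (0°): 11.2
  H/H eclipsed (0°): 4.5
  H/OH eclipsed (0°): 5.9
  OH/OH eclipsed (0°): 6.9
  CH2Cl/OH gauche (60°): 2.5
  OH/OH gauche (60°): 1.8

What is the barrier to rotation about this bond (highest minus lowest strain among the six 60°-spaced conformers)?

OH at 0° is eclipsed. H at 0° is eclipsed with OH at 0° (5.9); H at 120° is eclipsed with H at 120° (4.5); CH2Cl at 240° is eclipsed with H at 240° (7.2). Total 17.6 kJ/mol.
OH at 60° (staggered): no non-H gauche contacts → 0.0 kJ/mol.
OH at 120° is eclipsed. H at 0° is eclipsed with H at 0° (4.5); H at 120° is eclipsed with OH at 120° (5.9); CH2Cl at 240° is eclipsed with H at 240° (7.2). Total 17.6 kJ/mol.
OH at 180° is staggered. CH2Cl at 240° is gauche with OH at 180° (2.5). Total 2.5 kJ/mol.
OH at 240° is eclipsed. H at 0° is eclipsed with H at 0° (4.5); H at 120° is eclipsed with H at 120° (4.5); CH2Cl at 240° is eclipsed with OH at 240° (11.2). Total 20.2 kJ/mol.
OH at 300° is staggered. CH2Cl at 240° is gauche with OH at 300° (2.5). Total 2.5 kJ/mol.
Max at 240° (20.2 kJ/mol), min at 60° (0.0 kJ/mol); barrier = 20.2 kJ/mol.

20.2 kJ/mol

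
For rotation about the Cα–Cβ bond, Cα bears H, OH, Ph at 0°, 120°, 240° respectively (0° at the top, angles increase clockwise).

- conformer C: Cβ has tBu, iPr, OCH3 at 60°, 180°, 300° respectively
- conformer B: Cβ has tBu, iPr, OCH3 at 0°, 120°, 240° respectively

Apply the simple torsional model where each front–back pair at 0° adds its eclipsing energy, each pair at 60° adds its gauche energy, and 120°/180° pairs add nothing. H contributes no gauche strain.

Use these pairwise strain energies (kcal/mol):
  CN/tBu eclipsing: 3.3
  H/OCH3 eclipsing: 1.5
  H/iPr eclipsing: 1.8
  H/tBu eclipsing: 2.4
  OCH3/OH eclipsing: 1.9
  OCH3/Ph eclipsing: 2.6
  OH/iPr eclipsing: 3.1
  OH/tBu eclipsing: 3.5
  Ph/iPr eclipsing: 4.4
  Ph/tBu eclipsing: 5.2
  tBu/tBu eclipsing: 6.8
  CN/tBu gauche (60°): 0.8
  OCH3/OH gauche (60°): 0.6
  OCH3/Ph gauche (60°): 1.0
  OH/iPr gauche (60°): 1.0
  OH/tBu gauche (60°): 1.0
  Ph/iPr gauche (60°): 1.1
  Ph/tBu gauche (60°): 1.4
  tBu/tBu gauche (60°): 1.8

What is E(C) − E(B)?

-4.0 kcal/mol

C (staggered): OH–tBu gauche, OH–iPr gauche, Ph–iPr gauche, Ph–OCH3 gauche; 1.0 + 1.0 + 1.1 + 1.0 = 4.1 kcal/mol.
B (eclipsed): H–tBu eclipsed, OH–iPr eclipsed, Ph–OCH3 eclipsed; 2.4 + 3.1 + 2.6 = 8.1 kcal/mol.
E(C) − E(B) = 4.1 − 8.1 = -4.0 kcal/mol.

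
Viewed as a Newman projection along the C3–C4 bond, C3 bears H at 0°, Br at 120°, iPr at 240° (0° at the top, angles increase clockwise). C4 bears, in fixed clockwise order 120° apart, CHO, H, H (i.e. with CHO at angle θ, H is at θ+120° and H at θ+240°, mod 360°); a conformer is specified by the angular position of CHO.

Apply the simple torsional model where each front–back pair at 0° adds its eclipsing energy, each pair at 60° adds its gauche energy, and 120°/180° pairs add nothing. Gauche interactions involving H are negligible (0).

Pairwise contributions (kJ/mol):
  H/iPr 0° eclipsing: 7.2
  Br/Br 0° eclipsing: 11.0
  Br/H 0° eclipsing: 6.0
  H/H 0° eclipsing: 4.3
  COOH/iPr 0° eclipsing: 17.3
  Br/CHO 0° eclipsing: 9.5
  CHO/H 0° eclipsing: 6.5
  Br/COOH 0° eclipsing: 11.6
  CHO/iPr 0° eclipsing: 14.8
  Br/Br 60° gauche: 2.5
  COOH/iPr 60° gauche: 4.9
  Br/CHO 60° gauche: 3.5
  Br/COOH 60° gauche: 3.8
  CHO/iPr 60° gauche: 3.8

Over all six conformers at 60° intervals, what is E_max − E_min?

21.6 kJ/mol

CHO at 0° (eclipsed): H(0°)/CHO(0°) eclipsed 6.5; Br(120°)/H(120°) eclipsed 6.0; iPr(240°)/H(240°) eclipsed 7.2 → 19.7 kJ/mol.
CHO at 60° (staggered): Br(120°)/CHO(60°) gauche 3.5 → 3.5 kJ/mol.
CHO at 120° (eclipsed): H(0°)/H(0°) eclipsed 4.3; Br(120°)/CHO(120°) eclipsed 9.5; iPr(240°)/H(240°) eclipsed 7.2 → 21.0 kJ/mol.
CHO at 180° (staggered): Br(120°)/CHO(180°) gauche 3.5; iPr(240°)/CHO(180°) gauche 3.8 → 7.3 kJ/mol.
CHO at 240° (eclipsed): H(0°)/H(0°) eclipsed 4.3; Br(120°)/H(120°) eclipsed 6.0; iPr(240°)/CHO(240°) eclipsed 14.8 → 25.1 kJ/mol.
CHO at 300° (staggered): iPr(240°)/CHO(300°) gauche 3.8 → 3.8 kJ/mol.
Max at 240° (25.1 kJ/mol), min at 60° (3.5 kJ/mol); barrier = 21.6 kJ/mol.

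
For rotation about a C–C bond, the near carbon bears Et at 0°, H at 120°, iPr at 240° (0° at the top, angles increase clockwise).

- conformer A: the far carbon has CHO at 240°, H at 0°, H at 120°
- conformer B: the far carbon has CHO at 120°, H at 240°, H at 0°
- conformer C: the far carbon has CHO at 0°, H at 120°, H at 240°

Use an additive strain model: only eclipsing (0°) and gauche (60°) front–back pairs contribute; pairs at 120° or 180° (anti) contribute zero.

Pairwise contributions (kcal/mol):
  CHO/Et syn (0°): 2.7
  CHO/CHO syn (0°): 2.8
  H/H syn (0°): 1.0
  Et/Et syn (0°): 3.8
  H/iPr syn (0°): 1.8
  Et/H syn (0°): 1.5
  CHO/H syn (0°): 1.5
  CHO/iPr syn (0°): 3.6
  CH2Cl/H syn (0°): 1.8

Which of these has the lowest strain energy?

B

A (eclipsed): Et(0°)/H(0°) eclipsed 1.5; H(120°)/H(120°) eclipsed 1.0; iPr(240°)/CHO(240°) eclipsed 3.6 → 6.1 kcal/mol.
B (eclipsed): Et(0°)/H(0°) eclipsed 1.5; H(120°)/CHO(120°) eclipsed 1.5; iPr(240°)/H(240°) eclipsed 1.8 → 4.8 kcal/mol.
C (eclipsed): Et(0°)/CHO(0°) eclipsed 2.7; H(120°)/H(120°) eclipsed 1.0; iPr(240°)/H(240°) eclipsed 1.8 → 5.5 kcal/mol.
B has the lowest total (4.8 kcal/mol).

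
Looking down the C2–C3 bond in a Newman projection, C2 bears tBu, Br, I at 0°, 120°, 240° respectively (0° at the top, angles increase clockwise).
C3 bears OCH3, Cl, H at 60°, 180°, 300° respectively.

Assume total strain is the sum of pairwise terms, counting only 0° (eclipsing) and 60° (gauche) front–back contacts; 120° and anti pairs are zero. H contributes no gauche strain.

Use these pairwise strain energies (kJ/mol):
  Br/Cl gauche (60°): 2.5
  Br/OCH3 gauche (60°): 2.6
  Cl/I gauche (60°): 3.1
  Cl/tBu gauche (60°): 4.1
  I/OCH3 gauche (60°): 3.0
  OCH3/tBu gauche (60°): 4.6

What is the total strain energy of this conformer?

This conformer (staggered): tBu–OCH3 gauche, Br–OCH3 gauche, Br–Cl gauche, I–Cl gauche; 4.6 + 2.6 + 2.5 + 3.1 = 12.8 kJ/mol.

12.8 kJ/mol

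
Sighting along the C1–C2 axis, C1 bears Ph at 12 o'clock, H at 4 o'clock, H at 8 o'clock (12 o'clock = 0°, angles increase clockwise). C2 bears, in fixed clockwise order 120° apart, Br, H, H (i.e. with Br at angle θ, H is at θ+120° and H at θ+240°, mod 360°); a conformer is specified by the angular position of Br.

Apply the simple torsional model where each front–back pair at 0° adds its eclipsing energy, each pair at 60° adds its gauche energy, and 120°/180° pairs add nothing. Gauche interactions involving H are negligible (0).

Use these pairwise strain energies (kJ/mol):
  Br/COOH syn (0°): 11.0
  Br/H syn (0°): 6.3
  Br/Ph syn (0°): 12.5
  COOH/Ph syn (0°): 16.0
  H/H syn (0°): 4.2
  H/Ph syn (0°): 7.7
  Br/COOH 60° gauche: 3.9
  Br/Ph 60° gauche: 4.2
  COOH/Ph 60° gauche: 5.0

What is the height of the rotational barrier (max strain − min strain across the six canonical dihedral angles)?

Br at 0° (eclipsed): Ph–Br eclipsed, H–H eclipsed, H–H eclipsed; 12.5 + 4.2 + 4.2 = 20.9 kJ/mol.
Br at 60° (staggered): Ph–Br gauche; 4.2 = 4.2 kJ/mol.
Br at 120° (eclipsed): Ph–H eclipsed, H–Br eclipsed, H–H eclipsed; 7.7 + 6.3 + 4.2 = 18.2 kJ/mol.
Br at 180° (staggered): no non-H gauche contacts → 0.0 kJ/mol.
Br at 240° (eclipsed): Ph–H eclipsed, H–H eclipsed, H–Br eclipsed; 7.7 + 4.2 + 6.3 = 18.2 kJ/mol.
Br at 300° (staggered): Ph–Br gauche; 4.2 = 4.2 kJ/mol.
Max at 0° (20.9 kJ/mol), min at 180° (0.0 kJ/mol); barrier = 20.9 kJ/mol.

20.9 kJ/mol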